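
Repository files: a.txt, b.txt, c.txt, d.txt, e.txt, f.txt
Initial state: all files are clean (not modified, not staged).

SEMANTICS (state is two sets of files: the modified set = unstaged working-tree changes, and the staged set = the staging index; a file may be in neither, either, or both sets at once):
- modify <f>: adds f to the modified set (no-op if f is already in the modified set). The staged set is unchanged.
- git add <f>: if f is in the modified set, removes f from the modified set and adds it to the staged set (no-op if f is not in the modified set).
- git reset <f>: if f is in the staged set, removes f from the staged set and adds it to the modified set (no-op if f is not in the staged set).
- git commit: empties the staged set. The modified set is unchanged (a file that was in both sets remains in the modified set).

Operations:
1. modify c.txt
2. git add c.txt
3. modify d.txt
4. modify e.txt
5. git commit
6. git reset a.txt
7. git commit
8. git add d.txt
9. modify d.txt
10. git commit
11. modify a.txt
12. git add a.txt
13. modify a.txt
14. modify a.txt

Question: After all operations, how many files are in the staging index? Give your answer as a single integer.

After op 1 (modify c.txt): modified={c.txt} staged={none}
After op 2 (git add c.txt): modified={none} staged={c.txt}
After op 3 (modify d.txt): modified={d.txt} staged={c.txt}
After op 4 (modify e.txt): modified={d.txt, e.txt} staged={c.txt}
After op 5 (git commit): modified={d.txt, e.txt} staged={none}
After op 6 (git reset a.txt): modified={d.txt, e.txt} staged={none}
After op 7 (git commit): modified={d.txt, e.txt} staged={none}
After op 8 (git add d.txt): modified={e.txt} staged={d.txt}
After op 9 (modify d.txt): modified={d.txt, e.txt} staged={d.txt}
After op 10 (git commit): modified={d.txt, e.txt} staged={none}
After op 11 (modify a.txt): modified={a.txt, d.txt, e.txt} staged={none}
After op 12 (git add a.txt): modified={d.txt, e.txt} staged={a.txt}
After op 13 (modify a.txt): modified={a.txt, d.txt, e.txt} staged={a.txt}
After op 14 (modify a.txt): modified={a.txt, d.txt, e.txt} staged={a.txt}
Final staged set: {a.txt} -> count=1

Answer: 1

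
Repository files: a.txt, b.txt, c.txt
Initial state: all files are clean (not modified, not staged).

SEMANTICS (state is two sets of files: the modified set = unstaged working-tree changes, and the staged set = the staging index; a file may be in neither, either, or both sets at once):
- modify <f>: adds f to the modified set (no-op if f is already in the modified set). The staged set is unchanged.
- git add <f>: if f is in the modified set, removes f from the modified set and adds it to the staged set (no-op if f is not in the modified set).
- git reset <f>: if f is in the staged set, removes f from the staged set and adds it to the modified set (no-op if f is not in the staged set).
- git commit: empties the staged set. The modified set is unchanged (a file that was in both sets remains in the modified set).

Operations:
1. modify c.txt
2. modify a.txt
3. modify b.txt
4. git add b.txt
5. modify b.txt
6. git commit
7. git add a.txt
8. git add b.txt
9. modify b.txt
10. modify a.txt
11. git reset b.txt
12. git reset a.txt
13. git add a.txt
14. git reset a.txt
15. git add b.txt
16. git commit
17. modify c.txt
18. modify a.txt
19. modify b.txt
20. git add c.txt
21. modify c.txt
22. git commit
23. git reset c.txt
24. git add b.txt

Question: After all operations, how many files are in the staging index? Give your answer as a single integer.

Answer: 1

Derivation:
After op 1 (modify c.txt): modified={c.txt} staged={none}
After op 2 (modify a.txt): modified={a.txt, c.txt} staged={none}
After op 3 (modify b.txt): modified={a.txt, b.txt, c.txt} staged={none}
After op 4 (git add b.txt): modified={a.txt, c.txt} staged={b.txt}
After op 5 (modify b.txt): modified={a.txt, b.txt, c.txt} staged={b.txt}
After op 6 (git commit): modified={a.txt, b.txt, c.txt} staged={none}
After op 7 (git add a.txt): modified={b.txt, c.txt} staged={a.txt}
After op 8 (git add b.txt): modified={c.txt} staged={a.txt, b.txt}
After op 9 (modify b.txt): modified={b.txt, c.txt} staged={a.txt, b.txt}
After op 10 (modify a.txt): modified={a.txt, b.txt, c.txt} staged={a.txt, b.txt}
After op 11 (git reset b.txt): modified={a.txt, b.txt, c.txt} staged={a.txt}
After op 12 (git reset a.txt): modified={a.txt, b.txt, c.txt} staged={none}
After op 13 (git add a.txt): modified={b.txt, c.txt} staged={a.txt}
After op 14 (git reset a.txt): modified={a.txt, b.txt, c.txt} staged={none}
After op 15 (git add b.txt): modified={a.txt, c.txt} staged={b.txt}
After op 16 (git commit): modified={a.txt, c.txt} staged={none}
After op 17 (modify c.txt): modified={a.txt, c.txt} staged={none}
After op 18 (modify a.txt): modified={a.txt, c.txt} staged={none}
After op 19 (modify b.txt): modified={a.txt, b.txt, c.txt} staged={none}
After op 20 (git add c.txt): modified={a.txt, b.txt} staged={c.txt}
After op 21 (modify c.txt): modified={a.txt, b.txt, c.txt} staged={c.txt}
After op 22 (git commit): modified={a.txt, b.txt, c.txt} staged={none}
After op 23 (git reset c.txt): modified={a.txt, b.txt, c.txt} staged={none}
After op 24 (git add b.txt): modified={a.txt, c.txt} staged={b.txt}
Final staged set: {b.txt} -> count=1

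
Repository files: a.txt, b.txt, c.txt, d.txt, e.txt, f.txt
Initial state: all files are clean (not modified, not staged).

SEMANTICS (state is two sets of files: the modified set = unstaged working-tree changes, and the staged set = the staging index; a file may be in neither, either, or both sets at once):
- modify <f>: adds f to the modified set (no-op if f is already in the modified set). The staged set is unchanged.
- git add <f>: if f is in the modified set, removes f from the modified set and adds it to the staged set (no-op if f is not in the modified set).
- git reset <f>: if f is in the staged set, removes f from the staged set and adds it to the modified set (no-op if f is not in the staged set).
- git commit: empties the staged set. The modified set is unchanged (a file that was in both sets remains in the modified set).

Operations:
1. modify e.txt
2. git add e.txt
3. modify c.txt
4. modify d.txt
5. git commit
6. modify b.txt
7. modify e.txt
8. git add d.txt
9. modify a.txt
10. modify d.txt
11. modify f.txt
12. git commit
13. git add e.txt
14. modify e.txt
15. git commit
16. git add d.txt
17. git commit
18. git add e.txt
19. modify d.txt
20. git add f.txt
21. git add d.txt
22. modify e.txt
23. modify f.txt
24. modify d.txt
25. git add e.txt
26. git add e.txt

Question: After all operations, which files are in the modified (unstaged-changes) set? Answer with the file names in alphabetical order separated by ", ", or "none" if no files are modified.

After op 1 (modify e.txt): modified={e.txt} staged={none}
After op 2 (git add e.txt): modified={none} staged={e.txt}
After op 3 (modify c.txt): modified={c.txt} staged={e.txt}
After op 4 (modify d.txt): modified={c.txt, d.txt} staged={e.txt}
After op 5 (git commit): modified={c.txt, d.txt} staged={none}
After op 6 (modify b.txt): modified={b.txt, c.txt, d.txt} staged={none}
After op 7 (modify e.txt): modified={b.txt, c.txt, d.txt, e.txt} staged={none}
After op 8 (git add d.txt): modified={b.txt, c.txt, e.txt} staged={d.txt}
After op 9 (modify a.txt): modified={a.txt, b.txt, c.txt, e.txt} staged={d.txt}
After op 10 (modify d.txt): modified={a.txt, b.txt, c.txt, d.txt, e.txt} staged={d.txt}
After op 11 (modify f.txt): modified={a.txt, b.txt, c.txt, d.txt, e.txt, f.txt} staged={d.txt}
After op 12 (git commit): modified={a.txt, b.txt, c.txt, d.txt, e.txt, f.txt} staged={none}
After op 13 (git add e.txt): modified={a.txt, b.txt, c.txt, d.txt, f.txt} staged={e.txt}
After op 14 (modify e.txt): modified={a.txt, b.txt, c.txt, d.txt, e.txt, f.txt} staged={e.txt}
After op 15 (git commit): modified={a.txt, b.txt, c.txt, d.txt, e.txt, f.txt} staged={none}
After op 16 (git add d.txt): modified={a.txt, b.txt, c.txt, e.txt, f.txt} staged={d.txt}
After op 17 (git commit): modified={a.txt, b.txt, c.txt, e.txt, f.txt} staged={none}
After op 18 (git add e.txt): modified={a.txt, b.txt, c.txt, f.txt} staged={e.txt}
After op 19 (modify d.txt): modified={a.txt, b.txt, c.txt, d.txt, f.txt} staged={e.txt}
After op 20 (git add f.txt): modified={a.txt, b.txt, c.txt, d.txt} staged={e.txt, f.txt}
After op 21 (git add d.txt): modified={a.txt, b.txt, c.txt} staged={d.txt, e.txt, f.txt}
After op 22 (modify e.txt): modified={a.txt, b.txt, c.txt, e.txt} staged={d.txt, e.txt, f.txt}
After op 23 (modify f.txt): modified={a.txt, b.txt, c.txt, e.txt, f.txt} staged={d.txt, e.txt, f.txt}
After op 24 (modify d.txt): modified={a.txt, b.txt, c.txt, d.txt, e.txt, f.txt} staged={d.txt, e.txt, f.txt}
After op 25 (git add e.txt): modified={a.txt, b.txt, c.txt, d.txt, f.txt} staged={d.txt, e.txt, f.txt}
After op 26 (git add e.txt): modified={a.txt, b.txt, c.txt, d.txt, f.txt} staged={d.txt, e.txt, f.txt}

Answer: a.txt, b.txt, c.txt, d.txt, f.txt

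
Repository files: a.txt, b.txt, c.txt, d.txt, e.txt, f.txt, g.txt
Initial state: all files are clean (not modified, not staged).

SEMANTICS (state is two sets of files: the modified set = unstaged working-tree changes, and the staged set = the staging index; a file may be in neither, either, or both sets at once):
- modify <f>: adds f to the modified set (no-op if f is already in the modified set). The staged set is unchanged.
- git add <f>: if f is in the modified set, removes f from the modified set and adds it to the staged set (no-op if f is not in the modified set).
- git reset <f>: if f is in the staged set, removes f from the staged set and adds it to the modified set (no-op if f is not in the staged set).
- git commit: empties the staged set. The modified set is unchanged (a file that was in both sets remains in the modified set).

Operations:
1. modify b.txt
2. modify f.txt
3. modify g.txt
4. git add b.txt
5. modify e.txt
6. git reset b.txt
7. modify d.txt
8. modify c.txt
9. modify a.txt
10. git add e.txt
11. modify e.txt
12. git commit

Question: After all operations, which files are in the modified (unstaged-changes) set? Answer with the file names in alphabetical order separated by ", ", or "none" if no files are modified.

Answer: a.txt, b.txt, c.txt, d.txt, e.txt, f.txt, g.txt

Derivation:
After op 1 (modify b.txt): modified={b.txt} staged={none}
After op 2 (modify f.txt): modified={b.txt, f.txt} staged={none}
After op 3 (modify g.txt): modified={b.txt, f.txt, g.txt} staged={none}
After op 4 (git add b.txt): modified={f.txt, g.txt} staged={b.txt}
After op 5 (modify e.txt): modified={e.txt, f.txt, g.txt} staged={b.txt}
After op 6 (git reset b.txt): modified={b.txt, e.txt, f.txt, g.txt} staged={none}
After op 7 (modify d.txt): modified={b.txt, d.txt, e.txt, f.txt, g.txt} staged={none}
After op 8 (modify c.txt): modified={b.txt, c.txt, d.txt, e.txt, f.txt, g.txt} staged={none}
After op 9 (modify a.txt): modified={a.txt, b.txt, c.txt, d.txt, e.txt, f.txt, g.txt} staged={none}
After op 10 (git add e.txt): modified={a.txt, b.txt, c.txt, d.txt, f.txt, g.txt} staged={e.txt}
After op 11 (modify e.txt): modified={a.txt, b.txt, c.txt, d.txt, e.txt, f.txt, g.txt} staged={e.txt}
After op 12 (git commit): modified={a.txt, b.txt, c.txt, d.txt, e.txt, f.txt, g.txt} staged={none}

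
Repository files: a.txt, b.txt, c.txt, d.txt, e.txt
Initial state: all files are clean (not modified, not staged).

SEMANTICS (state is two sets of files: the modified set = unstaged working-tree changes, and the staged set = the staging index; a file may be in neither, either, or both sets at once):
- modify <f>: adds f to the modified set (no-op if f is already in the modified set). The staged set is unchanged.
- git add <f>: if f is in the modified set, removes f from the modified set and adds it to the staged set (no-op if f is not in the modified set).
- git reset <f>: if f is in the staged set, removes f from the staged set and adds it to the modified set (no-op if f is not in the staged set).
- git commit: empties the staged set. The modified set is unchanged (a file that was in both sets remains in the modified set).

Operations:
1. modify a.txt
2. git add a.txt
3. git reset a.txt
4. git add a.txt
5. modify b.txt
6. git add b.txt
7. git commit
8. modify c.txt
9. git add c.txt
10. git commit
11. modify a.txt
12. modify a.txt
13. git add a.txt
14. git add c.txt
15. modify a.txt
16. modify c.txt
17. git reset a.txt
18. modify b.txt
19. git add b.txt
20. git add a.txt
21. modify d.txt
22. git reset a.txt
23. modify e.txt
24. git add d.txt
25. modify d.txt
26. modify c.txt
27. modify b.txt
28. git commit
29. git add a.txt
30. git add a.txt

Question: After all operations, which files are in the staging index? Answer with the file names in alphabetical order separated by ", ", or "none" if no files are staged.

After op 1 (modify a.txt): modified={a.txt} staged={none}
After op 2 (git add a.txt): modified={none} staged={a.txt}
After op 3 (git reset a.txt): modified={a.txt} staged={none}
After op 4 (git add a.txt): modified={none} staged={a.txt}
After op 5 (modify b.txt): modified={b.txt} staged={a.txt}
After op 6 (git add b.txt): modified={none} staged={a.txt, b.txt}
After op 7 (git commit): modified={none} staged={none}
After op 8 (modify c.txt): modified={c.txt} staged={none}
After op 9 (git add c.txt): modified={none} staged={c.txt}
After op 10 (git commit): modified={none} staged={none}
After op 11 (modify a.txt): modified={a.txt} staged={none}
After op 12 (modify a.txt): modified={a.txt} staged={none}
After op 13 (git add a.txt): modified={none} staged={a.txt}
After op 14 (git add c.txt): modified={none} staged={a.txt}
After op 15 (modify a.txt): modified={a.txt} staged={a.txt}
After op 16 (modify c.txt): modified={a.txt, c.txt} staged={a.txt}
After op 17 (git reset a.txt): modified={a.txt, c.txt} staged={none}
After op 18 (modify b.txt): modified={a.txt, b.txt, c.txt} staged={none}
After op 19 (git add b.txt): modified={a.txt, c.txt} staged={b.txt}
After op 20 (git add a.txt): modified={c.txt} staged={a.txt, b.txt}
After op 21 (modify d.txt): modified={c.txt, d.txt} staged={a.txt, b.txt}
After op 22 (git reset a.txt): modified={a.txt, c.txt, d.txt} staged={b.txt}
After op 23 (modify e.txt): modified={a.txt, c.txt, d.txt, e.txt} staged={b.txt}
After op 24 (git add d.txt): modified={a.txt, c.txt, e.txt} staged={b.txt, d.txt}
After op 25 (modify d.txt): modified={a.txt, c.txt, d.txt, e.txt} staged={b.txt, d.txt}
After op 26 (modify c.txt): modified={a.txt, c.txt, d.txt, e.txt} staged={b.txt, d.txt}
After op 27 (modify b.txt): modified={a.txt, b.txt, c.txt, d.txt, e.txt} staged={b.txt, d.txt}
After op 28 (git commit): modified={a.txt, b.txt, c.txt, d.txt, e.txt} staged={none}
After op 29 (git add a.txt): modified={b.txt, c.txt, d.txt, e.txt} staged={a.txt}
After op 30 (git add a.txt): modified={b.txt, c.txt, d.txt, e.txt} staged={a.txt}

Answer: a.txt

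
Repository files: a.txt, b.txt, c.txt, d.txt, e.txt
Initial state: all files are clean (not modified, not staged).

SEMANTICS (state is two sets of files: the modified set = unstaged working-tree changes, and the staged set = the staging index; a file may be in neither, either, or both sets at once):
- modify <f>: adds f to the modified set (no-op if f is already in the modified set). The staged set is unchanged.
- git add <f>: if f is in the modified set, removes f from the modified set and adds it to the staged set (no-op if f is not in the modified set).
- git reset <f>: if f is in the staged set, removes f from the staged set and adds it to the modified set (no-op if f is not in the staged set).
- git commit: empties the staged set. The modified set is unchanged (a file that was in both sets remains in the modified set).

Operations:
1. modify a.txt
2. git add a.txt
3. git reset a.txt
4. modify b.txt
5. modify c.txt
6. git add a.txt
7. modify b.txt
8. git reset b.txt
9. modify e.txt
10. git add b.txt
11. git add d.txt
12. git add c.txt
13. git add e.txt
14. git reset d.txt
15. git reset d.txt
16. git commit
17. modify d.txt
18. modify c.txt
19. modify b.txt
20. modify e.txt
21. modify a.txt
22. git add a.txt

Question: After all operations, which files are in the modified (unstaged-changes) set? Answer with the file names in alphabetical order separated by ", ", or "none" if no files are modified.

After op 1 (modify a.txt): modified={a.txt} staged={none}
After op 2 (git add a.txt): modified={none} staged={a.txt}
After op 3 (git reset a.txt): modified={a.txt} staged={none}
After op 4 (modify b.txt): modified={a.txt, b.txt} staged={none}
After op 5 (modify c.txt): modified={a.txt, b.txt, c.txt} staged={none}
After op 6 (git add a.txt): modified={b.txt, c.txt} staged={a.txt}
After op 7 (modify b.txt): modified={b.txt, c.txt} staged={a.txt}
After op 8 (git reset b.txt): modified={b.txt, c.txt} staged={a.txt}
After op 9 (modify e.txt): modified={b.txt, c.txt, e.txt} staged={a.txt}
After op 10 (git add b.txt): modified={c.txt, e.txt} staged={a.txt, b.txt}
After op 11 (git add d.txt): modified={c.txt, e.txt} staged={a.txt, b.txt}
After op 12 (git add c.txt): modified={e.txt} staged={a.txt, b.txt, c.txt}
After op 13 (git add e.txt): modified={none} staged={a.txt, b.txt, c.txt, e.txt}
After op 14 (git reset d.txt): modified={none} staged={a.txt, b.txt, c.txt, e.txt}
After op 15 (git reset d.txt): modified={none} staged={a.txt, b.txt, c.txt, e.txt}
After op 16 (git commit): modified={none} staged={none}
After op 17 (modify d.txt): modified={d.txt} staged={none}
After op 18 (modify c.txt): modified={c.txt, d.txt} staged={none}
After op 19 (modify b.txt): modified={b.txt, c.txt, d.txt} staged={none}
After op 20 (modify e.txt): modified={b.txt, c.txt, d.txt, e.txt} staged={none}
After op 21 (modify a.txt): modified={a.txt, b.txt, c.txt, d.txt, e.txt} staged={none}
After op 22 (git add a.txt): modified={b.txt, c.txt, d.txt, e.txt} staged={a.txt}

Answer: b.txt, c.txt, d.txt, e.txt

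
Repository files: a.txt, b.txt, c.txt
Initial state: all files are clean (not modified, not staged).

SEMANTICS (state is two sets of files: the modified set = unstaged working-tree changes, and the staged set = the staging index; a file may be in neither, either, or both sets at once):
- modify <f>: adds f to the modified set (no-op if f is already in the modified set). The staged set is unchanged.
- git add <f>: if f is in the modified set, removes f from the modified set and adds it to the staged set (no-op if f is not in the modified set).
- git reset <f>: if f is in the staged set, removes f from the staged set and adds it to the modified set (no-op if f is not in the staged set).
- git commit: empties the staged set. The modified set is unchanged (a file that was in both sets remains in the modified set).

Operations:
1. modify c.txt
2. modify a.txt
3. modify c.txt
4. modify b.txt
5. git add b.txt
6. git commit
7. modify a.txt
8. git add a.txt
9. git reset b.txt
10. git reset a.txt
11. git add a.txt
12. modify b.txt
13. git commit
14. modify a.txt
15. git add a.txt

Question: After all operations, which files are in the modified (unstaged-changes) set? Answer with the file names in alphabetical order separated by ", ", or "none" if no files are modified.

Answer: b.txt, c.txt

Derivation:
After op 1 (modify c.txt): modified={c.txt} staged={none}
After op 2 (modify a.txt): modified={a.txt, c.txt} staged={none}
After op 3 (modify c.txt): modified={a.txt, c.txt} staged={none}
After op 4 (modify b.txt): modified={a.txt, b.txt, c.txt} staged={none}
After op 5 (git add b.txt): modified={a.txt, c.txt} staged={b.txt}
After op 6 (git commit): modified={a.txt, c.txt} staged={none}
After op 7 (modify a.txt): modified={a.txt, c.txt} staged={none}
After op 8 (git add a.txt): modified={c.txt} staged={a.txt}
After op 9 (git reset b.txt): modified={c.txt} staged={a.txt}
After op 10 (git reset a.txt): modified={a.txt, c.txt} staged={none}
After op 11 (git add a.txt): modified={c.txt} staged={a.txt}
After op 12 (modify b.txt): modified={b.txt, c.txt} staged={a.txt}
After op 13 (git commit): modified={b.txt, c.txt} staged={none}
After op 14 (modify a.txt): modified={a.txt, b.txt, c.txt} staged={none}
After op 15 (git add a.txt): modified={b.txt, c.txt} staged={a.txt}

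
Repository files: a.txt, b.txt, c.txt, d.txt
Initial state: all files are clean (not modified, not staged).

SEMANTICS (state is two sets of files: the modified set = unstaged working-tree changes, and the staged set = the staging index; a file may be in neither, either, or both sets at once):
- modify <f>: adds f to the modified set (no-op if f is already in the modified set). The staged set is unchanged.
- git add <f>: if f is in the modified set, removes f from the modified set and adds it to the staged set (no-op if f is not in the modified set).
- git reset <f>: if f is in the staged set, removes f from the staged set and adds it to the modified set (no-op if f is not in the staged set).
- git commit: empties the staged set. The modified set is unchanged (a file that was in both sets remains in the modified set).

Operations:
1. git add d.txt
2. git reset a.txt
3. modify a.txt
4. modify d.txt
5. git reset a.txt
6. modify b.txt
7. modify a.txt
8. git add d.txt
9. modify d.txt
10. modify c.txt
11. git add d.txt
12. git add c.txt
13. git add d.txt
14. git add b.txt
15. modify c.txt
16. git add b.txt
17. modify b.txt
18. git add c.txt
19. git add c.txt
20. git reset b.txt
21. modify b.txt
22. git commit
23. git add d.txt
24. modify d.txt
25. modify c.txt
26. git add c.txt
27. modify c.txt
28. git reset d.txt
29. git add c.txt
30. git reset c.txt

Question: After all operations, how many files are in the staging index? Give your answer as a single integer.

Answer: 0

Derivation:
After op 1 (git add d.txt): modified={none} staged={none}
After op 2 (git reset a.txt): modified={none} staged={none}
After op 3 (modify a.txt): modified={a.txt} staged={none}
After op 4 (modify d.txt): modified={a.txt, d.txt} staged={none}
After op 5 (git reset a.txt): modified={a.txt, d.txt} staged={none}
After op 6 (modify b.txt): modified={a.txt, b.txt, d.txt} staged={none}
After op 7 (modify a.txt): modified={a.txt, b.txt, d.txt} staged={none}
After op 8 (git add d.txt): modified={a.txt, b.txt} staged={d.txt}
After op 9 (modify d.txt): modified={a.txt, b.txt, d.txt} staged={d.txt}
After op 10 (modify c.txt): modified={a.txt, b.txt, c.txt, d.txt} staged={d.txt}
After op 11 (git add d.txt): modified={a.txt, b.txt, c.txt} staged={d.txt}
After op 12 (git add c.txt): modified={a.txt, b.txt} staged={c.txt, d.txt}
After op 13 (git add d.txt): modified={a.txt, b.txt} staged={c.txt, d.txt}
After op 14 (git add b.txt): modified={a.txt} staged={b.txt, c.txt, d.txt}
After op 15 (modify c.txt): modified={a.txt, c.txt} staged={b.txt, c.txt, d.txt}
After op 16 (git add b.txt): modified={a.txt, c.txt} staged={b.txt, c.txt, d.txt}
After op 17 (modify b.txt): modified={a.txt, b.txt, c.txt} staged={b.txt, c.txt, d.txt}
After op 18 (git add c.txt): modified={a.txt, b.txt} staged={b.txt, c.txt, d.txt}
After op 19 (git add c.txt): modified={a.txt, b.txt} staged={b.txt, c.txt, d.txt}
After op 20 (git reset b.txt): modified={a.txt, b.txt} staged={c.txt, d.txt}
After op 21 (modify b.txt): modified={a.txt, b.txt} staged={c.txt, d.txt}
After op 22 (git commit): modified={a.txt, b.txt} staged={none}
After op 23 (git add d.txt): modified={a.txt, b.txt} staged={none}
After op 24 (modify d.txt): modified={a.txt, b.txt, d.txt} staged={none}
After op 25 (modify c.txt): modified={a.txt, b.txt, c.txt, d.txt} staged={none}
After op 26 (git add c.txt): modified={a.txt, b.txt, d.txt} staged={c.txt}
After op 27 (modify c.txt): modified={a.txt, b.txt, c.txt, d.txt} staged={c.txt}
After op 28 (git reset d.txt): modified={a.txt, b.txt, c.txt, d.txt} staged={c.txt}
After op 29 (git add c.txt): modified={a.txt, b.txt, d.txt} staged={c.txt}
After op 30 (git reset c.txt): modified={a.txt, b.txt, c.txt, d.txt} staged={none}
Final staged set: {none} -> count=0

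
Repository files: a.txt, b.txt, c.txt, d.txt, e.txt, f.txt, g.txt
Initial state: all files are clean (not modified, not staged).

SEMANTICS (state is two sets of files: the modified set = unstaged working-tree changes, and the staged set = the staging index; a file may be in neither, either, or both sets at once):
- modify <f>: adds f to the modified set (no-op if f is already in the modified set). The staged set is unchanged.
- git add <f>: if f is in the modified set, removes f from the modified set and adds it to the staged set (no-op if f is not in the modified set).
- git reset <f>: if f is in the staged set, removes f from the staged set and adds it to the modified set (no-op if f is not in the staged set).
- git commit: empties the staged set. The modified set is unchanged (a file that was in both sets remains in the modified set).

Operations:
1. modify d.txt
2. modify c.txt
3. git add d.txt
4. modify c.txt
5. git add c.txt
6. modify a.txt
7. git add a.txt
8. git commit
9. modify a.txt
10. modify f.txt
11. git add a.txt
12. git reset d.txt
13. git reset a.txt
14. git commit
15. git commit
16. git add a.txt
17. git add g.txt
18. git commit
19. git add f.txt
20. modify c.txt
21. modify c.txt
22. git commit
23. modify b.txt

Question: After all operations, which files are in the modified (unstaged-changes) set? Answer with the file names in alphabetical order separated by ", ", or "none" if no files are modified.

Answer: b.txt, c.txt

Derivation:
After op 1 (modify d.txt): modified={d.txt} staged={none}
After op 2 (modify c.txt): modified={c.txt, d.txt} staged={none}
After op 3 (git add d.txt): modified={c.txt} staged={d.txt}
After op 4 (modify c.txt): modified={c.txt} staged={d.txt}
After op 5 (git add c.txt): modified={none} staged={c.txt, d.txt}
After op 6 (modify a.txt): modified={a.txt} staged={c.txt, d.txt}
After op 7 (git add a.txt): modified={none} staged={a.txt, c.txt, d.txt}
After op 8 (git commit): modified={none} staged={none}
After op 9 (modify a.txt): modified={a.txt} staged={none}
After op 10 (modify f.txt): modified={a.txt, f.txt} staged={none}
After op 11 (git add a.txt): modified={f.txt} staged={a.txt}
After op 12 (git reset d.txt): modified={f.txt} staged={a.txt}
After op 13 (git reset a.txt): modified={a.txt, f.txt} staged={none}
After op 14 (git commit): modified={a.txt, f.txt} staged={none}
After op 15 (git commit): modified={a.txt, f.txt} staged={none}
After op 16 (git add a.txt): modified={f.txt} staged={a.txt}
After op 17 (git add g.txt): modified={f.txt} staged={a.txt}
After op 18 (git commit): modified={f.txt} staged={none}
After op 19 (git add f.txt): modified={none} staged={f.txt}
After op 20 (modify c.txt): modified={c.txt} staged={f.txt}
After op 21 (modify c.txt): modified={c.txt} staged={f.txt}
After op 22 (git commit): modified={c.txt} staged={none}
After op 23 (modify b.txt): modified={b.txt, c.txt} staged={none}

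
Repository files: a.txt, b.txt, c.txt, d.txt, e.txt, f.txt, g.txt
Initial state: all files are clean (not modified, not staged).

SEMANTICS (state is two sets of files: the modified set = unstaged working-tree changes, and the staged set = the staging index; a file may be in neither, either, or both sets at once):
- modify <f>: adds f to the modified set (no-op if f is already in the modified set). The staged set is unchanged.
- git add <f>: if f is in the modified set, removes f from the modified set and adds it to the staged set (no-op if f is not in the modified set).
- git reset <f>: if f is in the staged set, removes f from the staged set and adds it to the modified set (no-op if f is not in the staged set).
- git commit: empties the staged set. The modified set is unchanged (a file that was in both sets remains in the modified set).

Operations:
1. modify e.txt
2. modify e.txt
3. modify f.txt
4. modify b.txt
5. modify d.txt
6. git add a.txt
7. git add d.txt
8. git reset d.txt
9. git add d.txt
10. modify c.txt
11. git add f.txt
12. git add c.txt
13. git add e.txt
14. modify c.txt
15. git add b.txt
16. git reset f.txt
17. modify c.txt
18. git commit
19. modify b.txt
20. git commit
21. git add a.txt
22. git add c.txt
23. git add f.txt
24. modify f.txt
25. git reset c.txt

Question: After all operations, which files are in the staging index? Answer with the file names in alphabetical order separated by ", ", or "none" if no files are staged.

Answer: f.txt

Derivation:
After op 1 (modify e.txt): modified={e.txt} staged={none}
After op 2 (modify e.txt): modified={e.txt} staged={none}
After op 3 (modify f.txt): modified={e.txt, f.txt} staged={none}
After op 4 (modify b.txt): modified={b.txt, e.txt, f.txt} staged={none}
After op 5 (modify d.txt): modified={b.txt, d.txt, e.txt, f.txt} staged={none}
After op 6 (git add a.txt): modified={b.txt, d.txt, e.txt, f.txt} staged={none}
After op 7 (git add d.txt): modified={b.txt, e.txt, f.txt} staged={d.txt}
After op 8 (git reset d.txt): modified={b.txt, d.txt, e.txt, f.txt} staged={none}
After op 9 (git add d.txt): modified={b.txt, e.txt, f.txt} staged={d.txt}
After op 10 (modify c.txt): modified={b.txt, c.txt, e.txt, f.txt} staged={d.txt}
After op 11 (git add f.txt): modified={b.txt, c.txt, e.txt} staged={d.txt, f.txt}
After op 12 (git add c.txt): modified={b.txt, e.txt} staged={c.txt, d.txt, f.txt}
After op 13 (git add e.txt): modified={b.txt} staged={c.txt, d.txt, e.txt, f.txt}
After op 14 (modify c.txt): modified={b.txt, c.txt} staged={c.txt, d.txt, e.txt, f.txt}
After op 15 (git add b.txt): modified={c.txt} staged={b.txt, c.txt, d.txt, e.txt, f.txt}
After op 16 (git reset f.txt): modified={c.txt, f.txt} staged={b.txt, c.txt, d.txt, e.txt}
After op 17 (modify c.txt): modified={c.txt, f.txt} staged={b.txt, c.txt, d.txt, e.txt}
After op 18 (git commit): modified={c.txt, f.txt} staged={none}
After op 19 (modify b.txt): modified={b.txt, c.txt, f.txt} staged={none}
After op 20 (git commit): modified={b.txt, c.txt, f.txt} staged={none}
After op 21 (git add a.txt): modified={b.txt, c.txt, f.txt} staged={none}
After op 22 (git add c.txt): modified={b.txt, f.txt} staged={c.txt}
After op 23 (git add f.txt): modified={b.txt} staged={c.txt, f.txt}
After op 24 (modify f.txt): modified={b.txt, f.txt} staged={c.txt, f.txt}
After op 25 (git reset c.txt): modified={b.txt, c.txt, f.txt} staged={f.txt}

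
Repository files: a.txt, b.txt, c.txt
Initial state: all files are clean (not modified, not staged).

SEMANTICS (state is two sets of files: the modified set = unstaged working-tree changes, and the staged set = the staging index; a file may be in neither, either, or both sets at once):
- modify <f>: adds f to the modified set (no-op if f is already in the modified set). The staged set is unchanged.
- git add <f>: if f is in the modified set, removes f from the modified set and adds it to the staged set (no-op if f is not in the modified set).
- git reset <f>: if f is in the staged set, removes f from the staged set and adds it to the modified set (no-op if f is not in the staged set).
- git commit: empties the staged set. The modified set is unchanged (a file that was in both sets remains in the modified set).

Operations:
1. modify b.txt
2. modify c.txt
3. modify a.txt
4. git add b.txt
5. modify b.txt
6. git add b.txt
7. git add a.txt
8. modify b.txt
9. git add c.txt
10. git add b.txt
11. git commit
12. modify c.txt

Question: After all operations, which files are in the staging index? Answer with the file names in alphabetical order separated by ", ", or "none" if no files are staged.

After op 1 (modify b.txt): modified={b.txt} staged={none}
After op 2 (modify c.txt): modified={b.txt, c.txt} staged={none}
After op 3 (modify a.txt): modified={a.txt, b.txt, c.txt} staged={none}
After op 4 (git add b.txt): modified={a.txt, c.txt} staged={b.txt}
After op 5 (modify b.txt): modified={a.txt, b.txt, c.txt} staged={b.txt}
After op 6 (git add b.txt): modified={a.txt, c.txt} staged={b.txt}
After op 7 (git add a.txt): modified={c.txt} staged={a.txt, b.txt}
After op 8 (modify b.txt): modified={b.txt, c.txt} staged={a.txt, b.txt}
After op 9 (git add c.txt): modified={b.txt} staged={a.txt, b.txt, c.txt}
After op 10 (git add b.txt): modified={none} staged={a.txt, b.txt, c.txt}
After op 11 (git commit): modified={none} staged={none}
After op 12 (modify c.txt): modified={c.txt} staged={none}

Answer: none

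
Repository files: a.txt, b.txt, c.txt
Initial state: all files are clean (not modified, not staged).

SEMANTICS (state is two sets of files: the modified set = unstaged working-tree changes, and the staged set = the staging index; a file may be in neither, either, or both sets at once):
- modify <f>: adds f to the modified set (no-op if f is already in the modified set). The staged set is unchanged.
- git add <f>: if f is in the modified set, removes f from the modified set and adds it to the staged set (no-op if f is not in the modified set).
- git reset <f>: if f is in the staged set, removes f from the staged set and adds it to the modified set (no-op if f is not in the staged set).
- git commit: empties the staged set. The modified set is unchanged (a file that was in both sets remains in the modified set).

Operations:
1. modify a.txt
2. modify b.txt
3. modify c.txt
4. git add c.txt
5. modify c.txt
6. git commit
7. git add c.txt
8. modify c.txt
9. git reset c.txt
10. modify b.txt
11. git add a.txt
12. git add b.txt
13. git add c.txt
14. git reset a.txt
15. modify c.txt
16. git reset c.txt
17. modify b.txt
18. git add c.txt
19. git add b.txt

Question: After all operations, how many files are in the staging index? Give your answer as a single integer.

After op 1 (modify a.txt): modified={a.txt} staged={none}
After op 2 (modify b.txt): modified={a.txt, b.txt} staged={none}
After op 3 (modify c.txt): modified={a.txt, b.txt, c.txt} staged={none}
After op 4 (git add c.txt): modified={a.txt, b.txt} staged={c.txt}
After op 5 (modify c.txt): modified={a.txt, b.txt, c.txt} staged={c.txt}
After op 6 (git commit): modified={a.txt, b.txt, c.txt} staged={none}
After op 7 (git add c.txt): modified={a.txt, b.txt} staged={c.txt}
After op 8 (modify c.txt): modified={a.txt, b.txt, c.txt} staged={c.txt}
After op 9 (git reset c.txt): modified={a.txt, b.txt, c.txt} staged={none}
After op 10 (modify b.txt): modified={a.txt, b.txt, c.txt} staged={none}
After op 11 (git add a.txt): modified={b.txt, c.txt} staged={a.txt}
After op 12 (git add b.txt): modified={c.txt} staged={a.txt, b.txt}
After op 13 (git add c.txt): modified={none} staged={a.txt, b.txt, c.txt}
After op 14 (git reset a.txt): modified={a.txt} staged={b.txt, c.txt}
After op 15 (modify c.txt): modified={a.txt, c.txt} staged={b.txt, c.txt}
After op 16 (git reset c.txt): modified={a.txt, c.txt} staged={b.txt}
After op 17 (modify b.txt): modified={a.txt, b.txt, c.txt} staged={b.txt}
After op 18 (git add c.txt): modified={a.txt, b.txt} staged={b.txt, c.txt}
After op 19 (git add b.txt): modified={a.txt} staged={b.txt, c.txt}
Final staged set: {b.txt, c.txt} -> count=2

Answer: 2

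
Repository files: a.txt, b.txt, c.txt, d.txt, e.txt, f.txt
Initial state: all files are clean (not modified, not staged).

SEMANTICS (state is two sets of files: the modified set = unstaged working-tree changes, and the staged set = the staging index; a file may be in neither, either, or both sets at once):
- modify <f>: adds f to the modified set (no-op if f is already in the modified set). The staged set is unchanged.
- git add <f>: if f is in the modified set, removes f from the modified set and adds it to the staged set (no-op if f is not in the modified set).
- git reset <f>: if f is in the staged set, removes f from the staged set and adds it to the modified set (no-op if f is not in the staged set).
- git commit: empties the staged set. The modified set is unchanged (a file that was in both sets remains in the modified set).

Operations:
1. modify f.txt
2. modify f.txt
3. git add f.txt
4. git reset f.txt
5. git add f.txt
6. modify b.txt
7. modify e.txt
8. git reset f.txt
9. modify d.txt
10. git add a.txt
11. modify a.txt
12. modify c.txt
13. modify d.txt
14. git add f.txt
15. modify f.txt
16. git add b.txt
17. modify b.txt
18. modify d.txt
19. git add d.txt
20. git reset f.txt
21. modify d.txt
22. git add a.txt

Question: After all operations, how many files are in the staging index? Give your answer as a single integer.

Answer: 3

Derivation:
After op 1 (modify f.txt): modified={f.txt} staged={none}
After op 2 (modify f.txt): modified={f.txt} staged={none}
After op 3 (git add f.txt): modified={none} staged={f.txt}
After op 4 (git reset f.txt): modified={f.txt} staged={none}
After op 5 (git add f.txt): modified={none} staged={f.txt}
After op 6 (modify b.txt): modified={b.txt} staged={f.txt}
After op 7 (modify e.txt): modified={b.txt, e.txt} staged={f.txt}
After op 8 (git reset f.txt): modified={b.txt, e.txt, f.txt} staged={none}
After op 9 (modify d.txt): modified={b.txt, d.txt, e.txt, f.txt} staged={none}
After op 10 (git add a.txt): modified={b.txt, d.txt, e.txt, f.txt} staged={none}
After op 11 (modify a.txt): modified={a.txt, b.txt, d.txt, e.txt, f.txt} staged={none}
After op 12 (modify c.txt): modified={a.txt, b.txt, c.txt, d.txt, e.txt, f.txt} staged={none}
After op 13 (modify d.txt): modified={a.txt, b.txt, c.txt, d.txt, e.txt, f.txt} staged={none}
After op 14 (git add f.txt): modified={a.txt, b.txt, c.txt, d.txt, e.txt} staged={f.txt}
After op 15 (modify f.txt): modified={a.txt, b.txt, c.txt, d.txt, e.txt, f.txt} staged={f.txt}
After op 16 (git add b.txt): modified={a.txt, c.txt, d.txt, e.txt, f.txt} staged={b.txt, f.txt}
After op 17 (modify b.txt): modified={a.txt, b.txt, c.txt, d.txt, e.txt, f.txt} staged={b.txt, f.txt}
After op 18 (modify d.txt): modified={a.txt, b.txt, c.txt, d.txt, e.txt, f.txt} staged={b.txt, f.txt}
After op 19 (git add d.txt): modified={a.txt, b.txt, c.txt, e.txt, f.txt} staged={b.txt, d.txt, f.txt}
After op 20 (git reset f.txt): modified={a.txt, b.txt, c.txt, e.txt, f.txt} staged={b.txt, d.txt}
After op 21 (modify d.txt): modified={a.txt, b.txt, c.txt, d.txt, e.txt, f.txt} staged={b.txt, d.txt}
After op 22 (git add a.txt): modified={b.txt, c.txt, d.txt, e.txt, f.txt} staged={a.txt, b.txt, d.txt}
Final staged set: {a.txt, b.txt, d.txt} -> count=3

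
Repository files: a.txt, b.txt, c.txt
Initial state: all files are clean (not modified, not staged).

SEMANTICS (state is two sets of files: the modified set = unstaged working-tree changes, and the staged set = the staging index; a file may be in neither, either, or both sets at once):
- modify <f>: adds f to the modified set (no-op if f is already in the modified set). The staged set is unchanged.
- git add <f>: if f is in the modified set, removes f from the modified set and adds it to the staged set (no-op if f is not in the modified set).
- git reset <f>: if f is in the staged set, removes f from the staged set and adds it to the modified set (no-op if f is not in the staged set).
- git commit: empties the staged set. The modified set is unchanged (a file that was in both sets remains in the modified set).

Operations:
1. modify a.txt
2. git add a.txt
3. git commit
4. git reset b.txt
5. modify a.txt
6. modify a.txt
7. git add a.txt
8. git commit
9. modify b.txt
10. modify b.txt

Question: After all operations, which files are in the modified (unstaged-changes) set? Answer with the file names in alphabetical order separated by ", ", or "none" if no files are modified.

After op 1 (modify a.txt): modified={a.txt} staged={none}
After op 2 (git add a.txt): modified={none} staged={a.txt}
After op 3 (git commit): modified={none} staged={none}
After op 4 (git reset b.txt): modified={none} staged={none}
After op 5 (modify a.txt): modified={a.txt} staged={none}
After op 6 (modify a.txt): modified={a.txt} staged={none}
After op 7 (git add a.txt): modified={none} staged={a.txt}
After op 8 (git commit): modified={none} staged={none}
After op 9 (modify b.txt): modified={b.txt} staged={none}
After op 10 (modify b.txt): modified={b.txt} staged={none}

Answer: b.txt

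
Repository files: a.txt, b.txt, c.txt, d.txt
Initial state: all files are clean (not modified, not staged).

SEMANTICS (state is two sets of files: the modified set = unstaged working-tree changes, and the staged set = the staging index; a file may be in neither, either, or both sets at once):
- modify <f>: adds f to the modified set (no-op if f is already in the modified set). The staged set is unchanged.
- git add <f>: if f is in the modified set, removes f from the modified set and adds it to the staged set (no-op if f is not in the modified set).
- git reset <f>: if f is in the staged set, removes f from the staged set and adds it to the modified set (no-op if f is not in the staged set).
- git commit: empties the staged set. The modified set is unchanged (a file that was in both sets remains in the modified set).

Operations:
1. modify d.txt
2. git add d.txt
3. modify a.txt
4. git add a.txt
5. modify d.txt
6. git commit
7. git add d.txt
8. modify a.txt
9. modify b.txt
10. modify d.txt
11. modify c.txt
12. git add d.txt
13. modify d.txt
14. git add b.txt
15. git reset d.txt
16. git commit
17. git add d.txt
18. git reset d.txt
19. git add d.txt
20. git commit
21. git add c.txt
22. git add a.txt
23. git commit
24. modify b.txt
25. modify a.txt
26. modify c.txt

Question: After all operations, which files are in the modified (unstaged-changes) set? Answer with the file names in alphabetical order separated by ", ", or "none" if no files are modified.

After op 1 (modify d.txt): modified={d.txt} staged={none}
After op 2 (git add d.txt): modified={none} staged={d.txt}
After op 3 (modify a.txt): modified={a.txt} staged={d.txt}
After op 4 (git add a.txt): modified={none} staged={a.txt, d.txt}
After op 5 (modify d.txt): modified={d.txt} staged={a.txt, d.txt}
After op 6 (git commit): modified={d.txt} staged={none}
After op 7 (git add d.txt): modified={none} staged={d.txt}
After op 8 (modify a.txt): modified={a.txt} staged={d.txt}
After op 9 (modify b.txt): modified={a.txt, b.txt} staged={d.txt}
After op 10 (modify d.txt): modified={a.txt, b.txt, d.txt} staged={d.txt}
After op 11 (modify c.txt): modified={a.txt, b.txt, c.txt, d.txt} staged={d.txt}
After op 12 (git add d.txt): modified={a.txt, b.txt, c.txt} staged={d.txt}
After op 13 (modify d.txt): modified={a.txt, b.txt, c.txt, d.txt} staged={d.txt}
After op 14 (git add b.txt): modified={a.txt, c.txt, d.txt} staged={b.txt, d.txt}
After op 15 (git reset d.txt): modified={a.txt, c.txt, d.txt} staged={b.txt}
After op 16 (git commit): modified={a.txt, c.txt, d.txt} staged={none}
After op 17 (git add d.txt): modified={a.txt, c.txt} staged={d.txt}
After op 18 (git reset d.txt): modified={a.txt, c.txt, d.txt} staged={none}
After op 19 (git add d.txt): modified={a.txt, c.txt} staged={d.txt}
After op 20 (git commit): modified={a.txt, c.txt} staged={none}
After op 21 (git add c.txt): modified={a.txt} staged={c.txt}
After op 22 (git add a.txt): modified={none} staged={a.txt, c.txt}
After op 23 (git commit): modified={none} staged={none}
After op 24 (modify b.txt): modified={b.txt} staged={none}
After op 25 (modify a.txt): modified={a.txt, b.txt} staged={none}
After op 26 (modify c.txt): modified={a.txt, b.txt, c.txt} staged={none}

Answer: a.txt, b.txt, c.txt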